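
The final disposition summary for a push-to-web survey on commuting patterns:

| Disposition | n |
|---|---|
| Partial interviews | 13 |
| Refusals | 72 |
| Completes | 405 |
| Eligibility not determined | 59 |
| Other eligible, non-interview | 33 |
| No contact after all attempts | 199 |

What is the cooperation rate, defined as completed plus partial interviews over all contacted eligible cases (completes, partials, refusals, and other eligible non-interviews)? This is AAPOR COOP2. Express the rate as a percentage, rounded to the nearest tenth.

Numerator = 405 + 13 = 418
Base = 405 + 13 + 72 + 33 = 523
COOP2 = 418 / 523 = 0.7992

79.9%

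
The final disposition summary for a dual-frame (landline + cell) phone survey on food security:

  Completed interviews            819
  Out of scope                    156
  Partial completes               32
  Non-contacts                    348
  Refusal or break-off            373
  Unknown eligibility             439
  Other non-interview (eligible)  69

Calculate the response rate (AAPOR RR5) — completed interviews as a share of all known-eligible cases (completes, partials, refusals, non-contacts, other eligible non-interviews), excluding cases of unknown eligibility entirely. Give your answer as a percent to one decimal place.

Top: 819
Denominator: 819 + 32 + 373 + 348 + 69 = 1641
RR5 = 819 / 1641 = 0.4991

49.9%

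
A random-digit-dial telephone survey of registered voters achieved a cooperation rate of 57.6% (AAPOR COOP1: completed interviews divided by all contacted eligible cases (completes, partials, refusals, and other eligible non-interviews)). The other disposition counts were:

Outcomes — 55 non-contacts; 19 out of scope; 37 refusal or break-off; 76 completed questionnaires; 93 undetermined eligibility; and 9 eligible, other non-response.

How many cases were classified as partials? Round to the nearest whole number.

COOP1 = 76 / D = 0.576
D = 76 / 0.576 = 131.9
Rest of base = 122
partials = 131.9 − 122 ≈ 10

10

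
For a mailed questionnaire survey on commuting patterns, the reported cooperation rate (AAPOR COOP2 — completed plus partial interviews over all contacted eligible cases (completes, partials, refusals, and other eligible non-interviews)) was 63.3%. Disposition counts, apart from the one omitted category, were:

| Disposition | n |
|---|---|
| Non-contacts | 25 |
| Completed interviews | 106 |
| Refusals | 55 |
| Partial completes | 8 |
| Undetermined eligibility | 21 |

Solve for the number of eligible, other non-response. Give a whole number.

Top: 106 + 8 = 114
COOP2 = 114 / D = 0.633
D = 114 / 0.633 = 180.1
Other denominator terms total 169
eligible, other non-response = 180.1 − 169 ≈ 11

11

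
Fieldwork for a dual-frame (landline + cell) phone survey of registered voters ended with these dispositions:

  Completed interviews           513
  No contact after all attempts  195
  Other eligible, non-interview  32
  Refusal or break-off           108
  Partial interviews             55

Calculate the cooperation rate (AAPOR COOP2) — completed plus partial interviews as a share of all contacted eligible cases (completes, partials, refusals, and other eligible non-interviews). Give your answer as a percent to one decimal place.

Num: 513 + 55 = 568
Denom: 513 + 55 + 108 + 32 = 708
COOP2 = 568 / 708 = 0.8023

80.2%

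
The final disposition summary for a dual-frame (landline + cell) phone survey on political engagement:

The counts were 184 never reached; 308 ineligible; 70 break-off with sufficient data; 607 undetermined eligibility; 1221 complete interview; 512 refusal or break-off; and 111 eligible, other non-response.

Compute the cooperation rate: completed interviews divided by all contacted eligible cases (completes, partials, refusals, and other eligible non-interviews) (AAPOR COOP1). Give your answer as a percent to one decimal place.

63.8%

Top = 1221
Denom = 1221 + 70 + 512 + 111 = 1914
COOP1 = 1221 / 1914 = 0.6379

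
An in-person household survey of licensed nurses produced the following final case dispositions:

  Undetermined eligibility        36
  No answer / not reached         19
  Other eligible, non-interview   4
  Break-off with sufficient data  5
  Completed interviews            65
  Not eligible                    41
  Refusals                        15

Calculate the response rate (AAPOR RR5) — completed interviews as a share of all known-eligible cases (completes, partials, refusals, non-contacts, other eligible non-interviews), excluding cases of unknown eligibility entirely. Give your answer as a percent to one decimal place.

60.2%

Num = 65
Denom = 65 + 5 + 15 + 19 + 4 = 108
RR5 = 65 / 108 = 0.6019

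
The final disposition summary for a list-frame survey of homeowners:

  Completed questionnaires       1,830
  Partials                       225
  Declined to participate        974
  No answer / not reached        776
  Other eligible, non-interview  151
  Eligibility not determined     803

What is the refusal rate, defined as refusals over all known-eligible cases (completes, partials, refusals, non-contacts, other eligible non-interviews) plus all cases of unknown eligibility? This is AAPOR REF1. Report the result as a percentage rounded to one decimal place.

20.5%

Num → 974
Base → 1830 + 225 + 974 + 776 + 151 + 803 = 4759
REF1 = 974 / 4759 = 0.2047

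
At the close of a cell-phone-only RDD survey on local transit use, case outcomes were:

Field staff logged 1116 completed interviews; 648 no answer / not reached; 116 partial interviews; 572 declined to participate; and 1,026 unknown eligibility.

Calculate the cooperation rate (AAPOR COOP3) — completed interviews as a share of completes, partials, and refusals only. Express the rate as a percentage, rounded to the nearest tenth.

61.9%

Top: 1116
Denominator: 1116 + 116 + 572 = 1804
COOP3 = 1116 / 1804 = 0.6186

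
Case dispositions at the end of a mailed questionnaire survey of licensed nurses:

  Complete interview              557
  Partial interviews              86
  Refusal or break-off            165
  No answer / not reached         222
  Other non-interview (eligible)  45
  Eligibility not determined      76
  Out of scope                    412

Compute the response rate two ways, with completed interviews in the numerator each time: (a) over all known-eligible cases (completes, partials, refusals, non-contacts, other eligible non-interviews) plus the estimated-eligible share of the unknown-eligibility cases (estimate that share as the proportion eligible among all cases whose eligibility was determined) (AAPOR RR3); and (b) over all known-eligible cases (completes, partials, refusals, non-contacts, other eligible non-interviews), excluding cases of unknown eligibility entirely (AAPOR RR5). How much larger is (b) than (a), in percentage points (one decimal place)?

Numerator = 557
Eligible (known) = 557 + 86 + 165 + 222 + 45 = 1075
e = 1075 / (1075 + 412) = 1075 / 1487 = 0.7229
Eligible share of unknowns = 0.7229 × 76 = 54.94
Base = 1075 + 54.94 = 1129.94
RR3 = 557 / 1129.94 = 0.4929
Base = 557 + 86 + 165 + 222 + 45 = 1075
RR5 = 557 / 1075 = 0.5181
Difference = 51.81 − 49.29 = 2.52 percentage points

2.5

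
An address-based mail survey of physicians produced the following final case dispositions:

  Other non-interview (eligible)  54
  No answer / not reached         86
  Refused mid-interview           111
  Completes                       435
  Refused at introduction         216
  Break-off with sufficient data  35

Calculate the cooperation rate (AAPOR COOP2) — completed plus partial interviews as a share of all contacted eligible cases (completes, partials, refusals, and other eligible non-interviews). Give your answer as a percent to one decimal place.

Refused = 216 + 111 = 327
Numerator: 435 + 35 = 470
Denom: 435 + 35 + 327 + 54 = 851
COOP2 = 470 / 851 = 0.5523

55.2%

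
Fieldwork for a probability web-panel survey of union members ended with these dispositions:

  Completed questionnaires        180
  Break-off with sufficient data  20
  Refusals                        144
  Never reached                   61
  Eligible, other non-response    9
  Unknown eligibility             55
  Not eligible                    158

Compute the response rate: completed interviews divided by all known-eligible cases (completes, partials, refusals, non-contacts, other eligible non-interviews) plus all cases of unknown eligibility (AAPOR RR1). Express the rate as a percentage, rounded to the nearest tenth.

Numerator → 180
Base → 180 + 20 + 144 + 61 + 9 + 55 = 469
RR1 = 180 / 469 = 0.3838

38.4%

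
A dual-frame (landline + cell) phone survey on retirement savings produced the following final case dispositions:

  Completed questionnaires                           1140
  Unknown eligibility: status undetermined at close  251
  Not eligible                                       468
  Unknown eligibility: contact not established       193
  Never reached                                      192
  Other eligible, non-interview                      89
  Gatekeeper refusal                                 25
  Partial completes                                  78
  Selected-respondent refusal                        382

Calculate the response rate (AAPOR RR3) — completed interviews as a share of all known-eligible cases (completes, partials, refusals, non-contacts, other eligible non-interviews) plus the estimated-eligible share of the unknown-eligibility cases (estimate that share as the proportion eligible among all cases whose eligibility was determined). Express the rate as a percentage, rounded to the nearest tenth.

Declined to participate = 25 + 382 = 407
Unknown eligibility = 193 + 251 = 444
Numerator: 1140
Known eligible: 1140 + 78 + 407 + 192 + 89 = 1906
e = 1906 / (1906 + 468) = 1906 / 2374 = 0.8029
e × U: 0.8029 × 444 = 356.49
Denominator: 1906 + 356.49 = 2262.49
RR3 = 1140 / 2262.49 = 0.5039

50.4%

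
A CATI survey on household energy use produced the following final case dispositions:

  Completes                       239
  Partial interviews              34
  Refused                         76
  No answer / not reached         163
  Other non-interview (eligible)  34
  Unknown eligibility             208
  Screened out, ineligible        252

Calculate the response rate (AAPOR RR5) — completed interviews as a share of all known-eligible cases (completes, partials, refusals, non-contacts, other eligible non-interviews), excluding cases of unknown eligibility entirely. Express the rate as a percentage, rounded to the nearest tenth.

Top: 239
Denom: 239 + 34 + 76 + 163 + 34 = 546
RR5 = 239 / 546 = 0.4377

43.8%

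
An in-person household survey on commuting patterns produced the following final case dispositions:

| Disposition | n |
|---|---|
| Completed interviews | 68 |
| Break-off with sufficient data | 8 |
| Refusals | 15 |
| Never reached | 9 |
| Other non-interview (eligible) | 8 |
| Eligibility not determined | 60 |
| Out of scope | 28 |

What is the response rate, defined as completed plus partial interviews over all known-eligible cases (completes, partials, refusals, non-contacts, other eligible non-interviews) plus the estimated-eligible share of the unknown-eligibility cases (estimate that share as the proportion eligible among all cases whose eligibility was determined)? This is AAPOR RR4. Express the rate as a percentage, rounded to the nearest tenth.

Num: 68 + 8 = 76
Known eligible: 68 + 8 + 15 + 9 + 8 = 108
e = 108 / (108 + 28) = 108 / 136 = 0.7941
Eligible share of unknowns: 0.7941 × 60 = 47.65
Denominator: 108 + 47.65 = 155.65
RR4 = 76 / 155.65 = 0.4883

48.8%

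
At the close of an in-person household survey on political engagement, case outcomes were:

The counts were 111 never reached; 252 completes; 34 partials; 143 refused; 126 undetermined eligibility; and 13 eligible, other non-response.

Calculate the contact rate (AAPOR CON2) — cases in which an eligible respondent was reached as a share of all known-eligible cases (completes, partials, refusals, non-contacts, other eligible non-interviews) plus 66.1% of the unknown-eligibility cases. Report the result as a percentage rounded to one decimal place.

Num = 252 + 34 + 143 + 13 = 442
Determined eligible = 252 + 34 + 143 + 111 + 13 = 553
Eligible share of unknowns = 0.6610 × 126 = 83.29
Denom = 553 + 83.29 = 636.29
CON2 = 442 / 636.29 = 0.6947

69.5%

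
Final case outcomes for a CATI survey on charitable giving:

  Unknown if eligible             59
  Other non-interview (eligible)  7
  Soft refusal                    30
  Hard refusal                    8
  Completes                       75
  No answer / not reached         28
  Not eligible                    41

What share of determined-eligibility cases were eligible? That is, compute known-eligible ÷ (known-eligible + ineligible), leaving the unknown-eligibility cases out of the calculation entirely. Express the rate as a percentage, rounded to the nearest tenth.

78.3%

Refusal or break-off = 8 + 30 = 38
Determined eligible → 75 + 38 + 28 + 7 = 148
e = 148 / (148 + 41) = 148 / 189 = 0.7831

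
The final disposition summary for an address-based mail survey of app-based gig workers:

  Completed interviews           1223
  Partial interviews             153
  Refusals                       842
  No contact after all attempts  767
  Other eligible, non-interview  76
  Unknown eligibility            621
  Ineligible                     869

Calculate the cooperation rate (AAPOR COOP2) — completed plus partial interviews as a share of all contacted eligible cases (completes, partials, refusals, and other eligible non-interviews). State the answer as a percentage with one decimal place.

Numerator: 1223 + 153 = 1376
Denom: 1223 + 153 + 842 + 76 = 2294
COOP2 = 1376 / 2294 = 0.5998

60.0%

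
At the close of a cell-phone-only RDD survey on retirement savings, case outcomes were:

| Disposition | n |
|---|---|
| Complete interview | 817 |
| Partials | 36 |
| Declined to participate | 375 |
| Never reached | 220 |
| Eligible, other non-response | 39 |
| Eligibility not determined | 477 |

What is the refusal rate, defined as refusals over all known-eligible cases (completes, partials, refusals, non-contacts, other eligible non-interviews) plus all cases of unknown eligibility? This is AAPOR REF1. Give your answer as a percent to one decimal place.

19.1%

Top → 375
Denom → 817 + 36 + 375 + 220 + 39 + 477 = 1964
REF1 = 375 / 1964 = 0.1909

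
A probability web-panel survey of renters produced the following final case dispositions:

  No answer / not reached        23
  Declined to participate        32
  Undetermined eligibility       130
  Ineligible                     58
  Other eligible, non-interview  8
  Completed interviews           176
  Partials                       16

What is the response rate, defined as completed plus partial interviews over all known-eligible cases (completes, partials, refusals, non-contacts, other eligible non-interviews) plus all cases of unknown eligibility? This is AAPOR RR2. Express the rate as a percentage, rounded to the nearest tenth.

49.9%

Num = 176 + 16 = 192
Base = 176 + 16 + 32 + 23 + 8 + 130 = 385
RR2 = 192 / 385 = 0.4987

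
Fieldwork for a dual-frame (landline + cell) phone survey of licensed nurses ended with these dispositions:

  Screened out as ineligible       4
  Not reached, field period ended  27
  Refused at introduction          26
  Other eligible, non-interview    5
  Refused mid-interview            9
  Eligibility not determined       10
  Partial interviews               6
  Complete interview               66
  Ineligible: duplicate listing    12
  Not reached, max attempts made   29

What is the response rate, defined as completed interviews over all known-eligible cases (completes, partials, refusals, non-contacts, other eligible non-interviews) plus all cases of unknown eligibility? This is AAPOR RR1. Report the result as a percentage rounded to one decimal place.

Refusal or break-off = 26 + 9 = 35
No contact after all attempts = 27 + 29 = 56
Out of scope = 4 + 12 = 16
Num = 66
Base = 66 + 6 + 35 + 56 + 5 + 10 = 178
RR1 = 66 / 178 = 0.3708

37.1%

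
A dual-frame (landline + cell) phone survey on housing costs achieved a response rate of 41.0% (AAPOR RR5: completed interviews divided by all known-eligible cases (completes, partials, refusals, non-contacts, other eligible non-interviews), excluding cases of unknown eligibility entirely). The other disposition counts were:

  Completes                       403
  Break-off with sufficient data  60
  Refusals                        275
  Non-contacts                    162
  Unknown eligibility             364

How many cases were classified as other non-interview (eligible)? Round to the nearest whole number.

83

RR5 = 403 / D = 0.410
D = 403 / 0.410 = 982.9
Remaining denominator categories sum to 900
other non-interview (eligible) = 982.9 − 900 ≈ 83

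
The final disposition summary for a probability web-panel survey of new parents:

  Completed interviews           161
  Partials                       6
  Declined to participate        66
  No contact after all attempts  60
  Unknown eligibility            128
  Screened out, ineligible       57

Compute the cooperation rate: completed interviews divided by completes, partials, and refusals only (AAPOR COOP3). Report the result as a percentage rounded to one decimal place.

69.1%

Num: 161
Base: 161 + 6 + 66 = 233
COOP3 = 161 / 233 = 0.6910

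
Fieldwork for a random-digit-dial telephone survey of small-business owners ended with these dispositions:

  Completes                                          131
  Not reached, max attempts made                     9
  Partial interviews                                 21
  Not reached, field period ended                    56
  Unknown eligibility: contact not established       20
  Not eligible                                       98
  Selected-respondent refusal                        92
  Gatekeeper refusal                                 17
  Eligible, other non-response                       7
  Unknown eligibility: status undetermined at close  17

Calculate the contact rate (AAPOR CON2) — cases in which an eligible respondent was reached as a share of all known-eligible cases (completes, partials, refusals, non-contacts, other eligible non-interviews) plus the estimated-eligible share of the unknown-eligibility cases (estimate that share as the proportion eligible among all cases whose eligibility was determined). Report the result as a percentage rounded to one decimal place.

74.1%

Refusal or break-off = 17 + 92 = 109
Never reached = 56 + 9 = 65
Unknown if eligible = 20 + 17 = 37
Top → 131 + 21 + 109 + 7 = 268
Known eligible → 131 + 21 + 109 + 65 + 7 = 333
e = 333 / (333 + 98) = 333 / 431 = 0.7726
e × U → 0.7726 × 37 = 28.59
Denom → 333 + 28.59 = 361.59
CON2 = 268 / 361.59 = 0.7412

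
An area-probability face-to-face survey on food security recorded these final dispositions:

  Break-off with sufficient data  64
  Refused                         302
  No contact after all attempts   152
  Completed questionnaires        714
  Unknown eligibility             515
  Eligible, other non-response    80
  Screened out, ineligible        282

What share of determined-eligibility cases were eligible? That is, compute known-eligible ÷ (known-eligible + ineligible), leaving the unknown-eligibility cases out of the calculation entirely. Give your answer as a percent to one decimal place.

Determined eligible = 714 + 64 + 302 + 152 + 80 = 1312
e = 1312 / (1312 + 282) = 1312 / 1594 = 0.8231

82.3%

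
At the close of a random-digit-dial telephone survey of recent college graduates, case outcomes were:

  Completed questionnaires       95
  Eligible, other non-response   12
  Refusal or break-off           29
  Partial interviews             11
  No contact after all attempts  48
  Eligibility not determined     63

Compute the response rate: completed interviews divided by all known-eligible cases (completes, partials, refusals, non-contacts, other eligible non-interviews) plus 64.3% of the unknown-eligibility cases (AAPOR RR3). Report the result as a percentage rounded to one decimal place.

40.3%

Top → 95
Eligible (known) → 95 + 11 + 29 + 48 + 12 = 195
e × U → 0.6430 × 63 = 40.51
Base → 195 + 40.51 = 235.51
RR3 = 95 / 235.51 = 0.4034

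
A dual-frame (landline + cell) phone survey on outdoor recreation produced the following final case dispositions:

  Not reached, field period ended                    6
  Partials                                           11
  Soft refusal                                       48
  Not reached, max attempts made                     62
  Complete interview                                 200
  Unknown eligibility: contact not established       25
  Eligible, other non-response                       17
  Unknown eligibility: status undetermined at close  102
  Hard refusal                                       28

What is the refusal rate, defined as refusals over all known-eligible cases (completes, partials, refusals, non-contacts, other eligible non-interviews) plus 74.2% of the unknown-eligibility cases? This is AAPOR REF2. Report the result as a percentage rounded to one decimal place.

16.3%

Refused = 28 + 48 = 76
No answer / not reached = 6 + 62 = 68
Unknown if eligible = 25 + 102 = 127
Num = 76
Eligible (known) = 200 + 11 + 76 + 68 + 17 = 372
e × U = 0.7420 × 127 = 94.23
Denom = 372 + 94.23 = 466.23
REF2 = 76 / 466.23 = 0.1630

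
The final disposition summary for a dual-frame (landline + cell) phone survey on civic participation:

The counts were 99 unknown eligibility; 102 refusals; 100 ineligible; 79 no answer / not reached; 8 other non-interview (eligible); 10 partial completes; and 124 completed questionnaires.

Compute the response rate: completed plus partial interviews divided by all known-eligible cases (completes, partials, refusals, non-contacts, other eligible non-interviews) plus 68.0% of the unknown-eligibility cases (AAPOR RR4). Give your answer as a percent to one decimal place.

Top → 124 + 10 = 134
Known eligible → 124 + 10 + 102 + 79 + 8 = 323
e × U → 0.6800 × 99 = 67.32
Denom → 323 + 67.32 = 390.32
RR4 = 134 / 390.32 = 0.3433

34.3%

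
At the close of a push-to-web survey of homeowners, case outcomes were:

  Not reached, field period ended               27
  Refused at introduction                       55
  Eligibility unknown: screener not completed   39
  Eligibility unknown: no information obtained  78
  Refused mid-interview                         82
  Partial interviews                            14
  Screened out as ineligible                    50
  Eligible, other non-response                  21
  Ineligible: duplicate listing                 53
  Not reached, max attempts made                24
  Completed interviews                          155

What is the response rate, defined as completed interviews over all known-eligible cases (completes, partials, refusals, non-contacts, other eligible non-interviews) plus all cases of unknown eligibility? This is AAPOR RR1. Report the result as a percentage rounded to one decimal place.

Declined to participate = 55 + 82 = 137
Non-contacts = 27 + 24 = 51
Unknown if eligible = 39 + 78 = 117
Screened out, ineligible = 50 + 53 = 103
Numerator = 155
Base = 155 + 14 + 137 + 51 + 21 + 117 = 495
RR1 = 155 / 495 = 0.3131

31.3%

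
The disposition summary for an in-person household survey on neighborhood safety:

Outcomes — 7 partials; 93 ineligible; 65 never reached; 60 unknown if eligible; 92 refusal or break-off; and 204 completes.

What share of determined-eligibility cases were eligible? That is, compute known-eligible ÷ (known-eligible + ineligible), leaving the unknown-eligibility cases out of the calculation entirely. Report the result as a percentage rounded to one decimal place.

79.8%

Eligible (known): 204 + 7 + 92 + 65 = 368
e = 368 / (368 + 93) = 368 / 461 = 0.7983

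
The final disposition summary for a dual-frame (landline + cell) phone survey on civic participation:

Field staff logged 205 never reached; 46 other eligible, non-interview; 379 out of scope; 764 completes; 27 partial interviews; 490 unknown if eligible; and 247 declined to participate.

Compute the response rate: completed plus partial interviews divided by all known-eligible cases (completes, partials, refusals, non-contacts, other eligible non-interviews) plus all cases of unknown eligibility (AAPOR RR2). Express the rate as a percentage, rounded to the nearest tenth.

Top = 764 + 27 = 791
Denom = 764 + 27 + 247 + 205 + 46 + 490 = 1779
RR2 = 791 / 1779 = 0.4446

44.5%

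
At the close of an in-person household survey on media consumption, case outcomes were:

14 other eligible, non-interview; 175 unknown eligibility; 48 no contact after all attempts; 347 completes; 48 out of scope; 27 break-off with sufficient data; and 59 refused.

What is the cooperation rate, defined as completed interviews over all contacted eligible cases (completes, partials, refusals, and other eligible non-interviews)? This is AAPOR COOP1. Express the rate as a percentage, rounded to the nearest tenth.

Top → 347
Denom → 347 + 27 + 59 + 14 = 447
COOP1 = 347 / 447 = 0.7763

77.6%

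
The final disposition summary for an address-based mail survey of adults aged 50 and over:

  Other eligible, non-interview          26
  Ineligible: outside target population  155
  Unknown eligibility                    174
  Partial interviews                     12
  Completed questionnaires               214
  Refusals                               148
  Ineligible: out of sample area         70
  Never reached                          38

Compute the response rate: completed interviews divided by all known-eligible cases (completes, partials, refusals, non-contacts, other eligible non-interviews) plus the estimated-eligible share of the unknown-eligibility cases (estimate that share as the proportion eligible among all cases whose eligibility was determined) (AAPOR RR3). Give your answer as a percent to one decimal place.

38.7%

Out of scope = 155 + 70 = 225
Num: 214
Determined eligible: 214 + 12 + 148 + 38 + 26 = 438
e = 438 / (438 + 225) = 438 / 663 = 0.6606
Estimated eligible among unknowns: 0.6606 × 174 = 114.94
Denom: 438 + 114.94 = 552.94
RR3 = 214 / 552.94 = 0.3870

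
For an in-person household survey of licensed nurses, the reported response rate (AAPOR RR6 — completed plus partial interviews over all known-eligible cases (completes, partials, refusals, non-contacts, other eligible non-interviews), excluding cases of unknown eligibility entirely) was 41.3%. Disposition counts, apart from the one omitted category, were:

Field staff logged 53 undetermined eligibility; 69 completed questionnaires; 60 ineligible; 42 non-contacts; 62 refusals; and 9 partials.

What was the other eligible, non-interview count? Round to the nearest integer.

7

Top: 69 + 9 = 78
RR6 = 78 / D = 0.413
D = 78 / 0.413 = 188.9
Remaining denominator categories sum to 182
other eligible, non-interview = 188.9 − 182 ≈ 7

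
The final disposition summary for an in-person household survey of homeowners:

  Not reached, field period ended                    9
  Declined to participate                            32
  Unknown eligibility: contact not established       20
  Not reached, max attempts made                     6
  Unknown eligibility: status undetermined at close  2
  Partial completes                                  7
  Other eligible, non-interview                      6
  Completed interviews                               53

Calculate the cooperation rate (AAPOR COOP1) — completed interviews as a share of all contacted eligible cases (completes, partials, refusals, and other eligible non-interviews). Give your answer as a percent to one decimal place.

No answer / not reached = 9 + 6 = 15
Eligibility not determined = 20 + 2 = 22
Top: 53
Denominator: 53 + 7 + 32 + 6 = 98
COOP1 = 53 / 98 = 0.5408

54.1%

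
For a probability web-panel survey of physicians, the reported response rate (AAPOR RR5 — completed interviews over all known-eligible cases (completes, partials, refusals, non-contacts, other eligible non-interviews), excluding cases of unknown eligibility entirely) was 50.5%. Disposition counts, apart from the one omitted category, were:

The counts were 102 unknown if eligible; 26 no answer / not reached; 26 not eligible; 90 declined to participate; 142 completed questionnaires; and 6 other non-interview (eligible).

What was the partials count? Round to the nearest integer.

17

RR5 = 142 / D = 0.505
D = 142 / 0.505 = 281.2
Other denominator terms total 264
partials = 281.2 − 264 ≈ 17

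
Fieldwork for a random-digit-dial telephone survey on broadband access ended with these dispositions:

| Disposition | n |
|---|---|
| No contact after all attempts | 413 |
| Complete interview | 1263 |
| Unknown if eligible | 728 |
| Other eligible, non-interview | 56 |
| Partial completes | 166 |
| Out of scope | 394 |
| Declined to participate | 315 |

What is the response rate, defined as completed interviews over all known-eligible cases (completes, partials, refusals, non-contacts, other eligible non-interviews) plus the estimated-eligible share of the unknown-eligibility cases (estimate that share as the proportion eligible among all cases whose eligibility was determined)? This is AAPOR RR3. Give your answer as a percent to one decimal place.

Numerator = 1263
Eligible (known) = 1263 + 166 + 315 + 413 + 56 = 2213
e = 2213 / (2213 + 394) = 2213 / 2607 = 0.8489
e × U = 0.8489 × 728 = 618.00
Base = 2213 + 618.00 = 2831.00
RR3 = 1263 / 2831.00 = 0.4461

44.6%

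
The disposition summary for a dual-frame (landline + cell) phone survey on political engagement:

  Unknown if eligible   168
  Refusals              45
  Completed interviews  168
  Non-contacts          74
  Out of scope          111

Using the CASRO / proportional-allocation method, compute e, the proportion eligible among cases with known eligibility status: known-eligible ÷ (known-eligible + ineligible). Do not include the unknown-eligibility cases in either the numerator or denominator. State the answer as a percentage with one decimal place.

Known eligible: 168 + 45 + 74 = 287
e = 287 / (287 + 111) = 287 / 398 = 0.7211

72.1%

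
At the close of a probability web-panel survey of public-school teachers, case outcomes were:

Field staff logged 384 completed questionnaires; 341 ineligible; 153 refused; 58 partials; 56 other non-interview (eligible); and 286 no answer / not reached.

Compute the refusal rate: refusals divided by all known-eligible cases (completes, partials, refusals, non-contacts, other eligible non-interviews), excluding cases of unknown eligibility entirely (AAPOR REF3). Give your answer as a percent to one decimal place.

Top: 153
Base: 384 + 58 + 153 + 286 + 56 = 937
REF3 = 153 / 937 = 0.1633

16.3%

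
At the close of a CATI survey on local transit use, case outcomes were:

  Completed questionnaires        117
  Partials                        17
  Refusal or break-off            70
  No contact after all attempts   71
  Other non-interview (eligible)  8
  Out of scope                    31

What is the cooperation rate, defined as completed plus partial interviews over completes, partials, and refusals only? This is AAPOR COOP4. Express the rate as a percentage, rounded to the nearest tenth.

65.7%

Numerator: 117 + 17 = 134
Base: 117 + 17 + 70 = 204
COOP4 = 134 / 204 = 0.6569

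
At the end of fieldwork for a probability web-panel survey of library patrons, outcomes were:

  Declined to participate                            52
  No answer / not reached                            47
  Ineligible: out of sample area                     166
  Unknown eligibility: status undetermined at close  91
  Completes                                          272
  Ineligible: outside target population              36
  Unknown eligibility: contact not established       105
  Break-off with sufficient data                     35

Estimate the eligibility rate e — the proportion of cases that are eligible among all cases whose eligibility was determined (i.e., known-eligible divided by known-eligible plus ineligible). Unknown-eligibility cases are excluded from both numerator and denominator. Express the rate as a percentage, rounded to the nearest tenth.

Undetermined eligibility = 105 + 91 = 196
Out of scope = 36 + 166 = 202
Eligible (known): 272 + 35 + 52 + 47 = 406
e = 406 / (406 + 202) = 406 / 608 = 0.6678

66.8%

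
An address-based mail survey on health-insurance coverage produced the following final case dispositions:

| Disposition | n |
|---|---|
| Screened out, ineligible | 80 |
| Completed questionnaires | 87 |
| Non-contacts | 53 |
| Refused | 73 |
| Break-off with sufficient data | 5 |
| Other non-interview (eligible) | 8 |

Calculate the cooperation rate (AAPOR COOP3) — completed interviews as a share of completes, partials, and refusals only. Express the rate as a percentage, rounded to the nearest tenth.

52.7%

Top: 87
Denominator: 87 + 5 + 73 = 165
COOP3 = 87 / 165 = 0.5273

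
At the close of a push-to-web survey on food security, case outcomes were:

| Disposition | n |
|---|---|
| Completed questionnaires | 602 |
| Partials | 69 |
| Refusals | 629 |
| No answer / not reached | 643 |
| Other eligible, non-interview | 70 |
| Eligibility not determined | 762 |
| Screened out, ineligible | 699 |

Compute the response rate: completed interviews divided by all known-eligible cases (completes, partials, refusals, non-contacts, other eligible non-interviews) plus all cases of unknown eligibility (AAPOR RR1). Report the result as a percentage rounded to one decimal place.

Top = 602
Denom = 602 + 69 + 629 + 643 + 70 + 762 = 2775
RR1 = 602 / 2775 = 0.2169

21.7%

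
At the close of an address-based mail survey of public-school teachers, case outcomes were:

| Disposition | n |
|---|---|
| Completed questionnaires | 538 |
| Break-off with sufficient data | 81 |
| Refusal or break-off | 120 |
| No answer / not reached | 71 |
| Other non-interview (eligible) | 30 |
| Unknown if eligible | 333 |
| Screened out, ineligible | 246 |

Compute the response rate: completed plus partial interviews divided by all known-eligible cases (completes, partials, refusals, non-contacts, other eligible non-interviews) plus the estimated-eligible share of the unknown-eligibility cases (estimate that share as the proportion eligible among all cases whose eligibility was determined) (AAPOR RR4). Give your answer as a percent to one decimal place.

56.4%

Top = 538 + 81 = 619
Known eligible = 538 + 81 + 120 + 71 + 30 = 840
e = 840 / (840 + 246) = 840 / 1086 = 0.7735
Eligible share of unknowns = 0.7735 × 333 = 257.58
Denominator = 840 + 257.58 = 1097.58
RR4 = 619 / 1097.58 = 0.5640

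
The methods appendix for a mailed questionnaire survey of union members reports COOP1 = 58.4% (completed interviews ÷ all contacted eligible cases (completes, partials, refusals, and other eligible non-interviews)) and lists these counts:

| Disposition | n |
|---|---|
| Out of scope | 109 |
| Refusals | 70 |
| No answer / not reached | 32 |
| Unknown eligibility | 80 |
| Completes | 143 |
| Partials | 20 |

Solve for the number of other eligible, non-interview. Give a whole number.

COOP1 = 143 / D = 0.584
D = 143 / 0.584 = 244.9
Remaining denominator categories sum to 233
other eligible, non-interview = 244.9 − 233 ≈ 12

12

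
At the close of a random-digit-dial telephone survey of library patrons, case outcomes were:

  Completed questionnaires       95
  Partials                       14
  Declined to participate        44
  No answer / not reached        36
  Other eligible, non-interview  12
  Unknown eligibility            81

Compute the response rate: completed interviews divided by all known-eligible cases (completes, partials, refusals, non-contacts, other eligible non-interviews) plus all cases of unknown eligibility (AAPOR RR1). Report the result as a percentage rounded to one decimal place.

33.7%

Top: 95
Denom: 95 + 14 + 44 + 36 + 12 + 81 = 282
RR1 = 95 / 282 = 0.3369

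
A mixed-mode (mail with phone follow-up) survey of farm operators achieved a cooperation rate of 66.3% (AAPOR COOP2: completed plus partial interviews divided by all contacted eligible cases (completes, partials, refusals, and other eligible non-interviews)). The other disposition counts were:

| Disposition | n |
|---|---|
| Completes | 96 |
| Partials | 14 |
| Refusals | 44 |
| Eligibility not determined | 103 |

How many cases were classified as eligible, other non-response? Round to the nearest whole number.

Num: 96 + 14 = 110
COOP2 = 110 / D = 0.663
D = 110 / 0.663 = 165.9
Remaining denominator categories sum to 154
eligible, other non-response = 165.9 − 154 ≈ 12

12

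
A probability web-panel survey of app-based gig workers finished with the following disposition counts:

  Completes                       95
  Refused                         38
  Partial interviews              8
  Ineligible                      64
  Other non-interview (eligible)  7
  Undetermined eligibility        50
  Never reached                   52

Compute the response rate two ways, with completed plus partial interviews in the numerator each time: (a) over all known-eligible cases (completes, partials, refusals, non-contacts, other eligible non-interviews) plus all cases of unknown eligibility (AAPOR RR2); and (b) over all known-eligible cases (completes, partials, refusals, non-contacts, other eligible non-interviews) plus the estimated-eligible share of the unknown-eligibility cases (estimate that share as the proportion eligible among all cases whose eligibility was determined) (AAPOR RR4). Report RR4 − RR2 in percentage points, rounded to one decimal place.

2.1

Numerator = 95 + 8 = 103
Base = 95 + 8 + 38 + 52 + 7 + 50 = 250
RR2 = 103 / 250 = 0.4120
Eligible (known) = 95 + 8 + 38 + 52 + 7 = 200
e = 200 / (200 + 64) = 200 / 264 = 0.7576
Estimated eligible among unknowns = 0.7576 × 50 = 37.88
Base = 200 + 37.88 = 237.88
RR4 = 103 / 237.88 = 0.4330
Difference = 43.30 − 41.20 = 2.10 percentage points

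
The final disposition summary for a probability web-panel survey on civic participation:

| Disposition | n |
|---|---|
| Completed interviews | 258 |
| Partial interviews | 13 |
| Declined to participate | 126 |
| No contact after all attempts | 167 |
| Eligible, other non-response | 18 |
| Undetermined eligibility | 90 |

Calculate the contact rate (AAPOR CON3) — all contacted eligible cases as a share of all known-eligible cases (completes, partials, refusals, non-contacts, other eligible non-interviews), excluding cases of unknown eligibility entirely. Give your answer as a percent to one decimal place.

Numerator: 258 + 13 + 126 + 18 = 415
Denom: 258 + 13 + 126 + 167 + 18 = 582
CON3 = 415 / 582 = 0.7131

71.3%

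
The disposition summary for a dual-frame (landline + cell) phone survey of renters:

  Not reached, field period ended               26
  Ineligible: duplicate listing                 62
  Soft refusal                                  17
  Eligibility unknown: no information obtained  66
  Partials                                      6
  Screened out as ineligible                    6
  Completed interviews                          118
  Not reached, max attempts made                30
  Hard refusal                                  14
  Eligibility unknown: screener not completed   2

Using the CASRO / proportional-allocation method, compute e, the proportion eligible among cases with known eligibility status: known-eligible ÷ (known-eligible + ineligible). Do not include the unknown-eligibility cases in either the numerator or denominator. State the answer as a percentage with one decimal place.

75.6%

Refused = 14 + 17 = 31
No answer / not reached = 26 + 30 = 56
Undetermined eligibility = 2 + 66 = 68
Out of scope = 6 + 62 = 68
Determined eligible → 118 + 6 + 31 + 56 = 211
e = 211 / (211 + 68) = 211 / 279 = 0.7563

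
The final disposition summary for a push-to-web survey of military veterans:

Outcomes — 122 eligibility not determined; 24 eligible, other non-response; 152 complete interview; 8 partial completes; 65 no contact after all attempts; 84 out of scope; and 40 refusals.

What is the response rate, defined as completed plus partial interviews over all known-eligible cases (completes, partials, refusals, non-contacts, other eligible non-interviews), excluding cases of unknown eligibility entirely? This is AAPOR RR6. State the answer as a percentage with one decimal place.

55.4%

Num = 152 + 8 = 160
Base = 152 + 8 + 40 + 65 + 24 = 289
RR6 = 160 / 289 = 0.5536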